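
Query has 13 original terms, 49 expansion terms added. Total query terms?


Original terms: 13
Expansion terms: 49
Total = 13 + 49 = 62

62


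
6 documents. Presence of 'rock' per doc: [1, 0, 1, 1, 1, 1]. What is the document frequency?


Checking each document for 'rock':
Doc 1: present
Doc 2: absent
Doc 3: present
Doc 4: present
Doc 5: present
Doc 6: present
df = sum of presences = 1 + 0 + 1 + 1 + 1 + 1 = 5

5


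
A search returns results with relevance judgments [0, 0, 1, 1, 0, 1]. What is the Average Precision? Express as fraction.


Computing P@k for each relevant position:
Position 1: not relevant
Position 2: not relevant
Position 3: relevant, P@3 = 1/3 = 1/3
Position 4: relevant, P@4 = 2/4 = 1/2
Position 5: not relevant
Position 6: relevant, P@6 = 3/6 = 1/2
Sum of P@k = 1/3 + 1/2 + 1/2 = 4/3
AP = 4/3 / 3 = 4/9

4/9


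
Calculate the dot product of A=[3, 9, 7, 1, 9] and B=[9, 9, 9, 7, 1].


Dot product = sum of element-wise products
A[0]*B[0] = 3*9 = 27
A[1]*B[1] = 9*9 = 81
A[2]*B[2] = 7*9 = 63
A[3]*B[3] = 1*7 = 7
A[4]*B[4] = 9*1 = 9
Sum = 27 + 81 + 63 + 7 + 9 = 187

187


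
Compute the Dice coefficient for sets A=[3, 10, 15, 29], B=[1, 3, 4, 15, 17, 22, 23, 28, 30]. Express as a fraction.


A intersect B = [3, 15]
|A intersect B| = 2
|A| = 4, |B| = 9
Dice = 2*2 / (4+9)
= 4 / 13 = 4/13

4/13


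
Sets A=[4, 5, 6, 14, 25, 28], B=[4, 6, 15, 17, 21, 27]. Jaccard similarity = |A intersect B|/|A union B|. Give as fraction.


A intersect B = [4, 6]
|A intersect B| = 2
A union B = [4, 5, 6, 14, 15, 17, 21, 25, 27, 28]
|A union B| = 10
Jaccard = 2/10 = 1/5

1/5


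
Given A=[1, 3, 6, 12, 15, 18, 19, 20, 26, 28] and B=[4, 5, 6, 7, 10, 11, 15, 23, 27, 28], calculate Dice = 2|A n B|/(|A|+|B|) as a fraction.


A intersect B = [6, 15, 28]
|A intersect B| = 3
|A| = 10, |B| = 10
Dice = 2*3 / (10+10)
= 6 / 20 = 3/10

3/10


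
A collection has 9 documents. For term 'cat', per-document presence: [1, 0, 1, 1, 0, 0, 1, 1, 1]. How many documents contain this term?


Checking each document for 'cat':
Doc 1: present
Doc 2: absent
Doc 3: present
Doc 4: present
Doc 5: absent
Doc 6: absent
Doc 7: present
Doc 8: present
Doc 9: present
df = sum of presences = 1 + 0 + 1 + 1 + 0 + 0 + 1 + 1 + 1 = 6

6


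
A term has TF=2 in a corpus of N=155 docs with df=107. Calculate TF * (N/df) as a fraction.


TF * (N/df)
= 2 * (155/107)
= 2 * 155/107
= 310/107

310/107


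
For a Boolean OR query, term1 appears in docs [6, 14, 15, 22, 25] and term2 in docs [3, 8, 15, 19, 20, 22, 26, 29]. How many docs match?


Boolean OR: find union of posting lists
term1 docs: [6, 14, 15, 22, 25]
term2 docs: [3, 8, 15, 19, 20, 22, 26, 29]
Union: [3, 6, 8, 14, 15, 19, 20, 22, 25, 26, 29]
|union| = 11

11


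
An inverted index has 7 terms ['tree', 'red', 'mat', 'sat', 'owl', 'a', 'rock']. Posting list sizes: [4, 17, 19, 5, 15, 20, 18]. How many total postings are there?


Summing posting list sizes:
'tree': 4 postings
'red': 17 postings
'mat': 19 postings
'sat': 5 postings
'owl': 15 postings
'a': 20 postings
'rock': 18 postings
Total = 4 + 17 + 19 + 5 + 15 + 20 + 18 = 98

98


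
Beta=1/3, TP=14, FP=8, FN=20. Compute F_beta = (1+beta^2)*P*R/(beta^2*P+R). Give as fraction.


P = TP/(TP+FP) = 14/22 = 7/11
R = TP/(TP+FN) = 14/34 = 7/17
beta^2 = 1/3^2 = 1/9
(1 + beta^2) = 10/9
Numerator = (1+beta^2)*P*R = 490/1683
Denominator = beta^2*P + R = 7/99 + 7/17 = 812/1683
F_beta = 35/58

35/58


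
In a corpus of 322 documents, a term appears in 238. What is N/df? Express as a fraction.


IDF ratio = N / df
= 322 / 238
= 23/17

23/17


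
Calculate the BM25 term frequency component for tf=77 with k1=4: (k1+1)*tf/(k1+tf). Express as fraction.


BM25 TF component = (k1+1)*tf / (k1+tf)
k1 = 4, tf = 77
Numerator = (4+1)*77 = 385
Denominator = 4 + 77 = 81
= 385/81 = 385/81

385/81


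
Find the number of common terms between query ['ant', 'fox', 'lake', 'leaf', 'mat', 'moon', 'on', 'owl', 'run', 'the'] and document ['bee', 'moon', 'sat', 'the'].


Query terms: ['ant', 'fox', 'lake', 'leaf', 'mat', 'moon', 'on', 'owl', 'run', 'the']
Document terms: ['bee', 'moon', 'sat', 'the']
Common terms: ['moon', 'the']
Overlap count = 2

2


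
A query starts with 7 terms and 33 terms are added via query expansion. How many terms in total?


Original terms: 7
Expansion terms: 33
Total = 7 + 33 = 40

40


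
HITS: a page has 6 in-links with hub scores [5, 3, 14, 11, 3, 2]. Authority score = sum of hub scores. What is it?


Authority = sum of hub scores of in-linkers
In-link 1: hub score = 5
In-link 2: hub score = 3
In-link 3: hub score = 14
In-link 4: hub score = 11
In-link 5: hub score = 3
In-link 6: hub score = 2
Authority = 5 + 3 + 14 + 11 + 3 + 2 = 38

38


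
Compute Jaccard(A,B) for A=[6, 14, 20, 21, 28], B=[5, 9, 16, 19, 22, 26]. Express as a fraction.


A intersect B = []
|A intersect B| = 0
A union B = [5, 6, 9, 14, 16, 19, 20, 21, 22, 26, 28]
|A union B| = 11
Jaccard = 0/11 = 0

0


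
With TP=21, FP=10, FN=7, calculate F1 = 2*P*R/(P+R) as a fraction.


F1 = 2 * P * R / (P + R)
P = TP/(TP+FP) = 21/31 = 21/31
R = TP/(TP+FN) = 21/28 = 3/4
2 * P * R = 2 * 21/31 * 3/4 = 63/62
P + R = 21/31 + 3/4 = 177/124
F1 = 63/62 / 177/124 = 42/59

42/59


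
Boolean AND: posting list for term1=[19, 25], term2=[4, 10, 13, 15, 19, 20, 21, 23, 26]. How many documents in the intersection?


Boolean AND: find intersection of posting lists
term1 docs: [19, 25]
term2 docs: [4, 10, 13, 15, 19, 20, 21, 23, 26]
Intersection: [19]
|intersection| = 1

1


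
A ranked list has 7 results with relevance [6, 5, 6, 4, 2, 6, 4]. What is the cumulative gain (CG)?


Cumulative Gain = sum of relevance scores
Position 1: rel=6, running sum=6
Position 2: rel=5, running sum=11
Position 3: rel=6, running sum=17
Position 4: rel=4, running sum=21
Position 5: rel=2, running sum=23
Position 6: rel=6, running sum=29
Position 7: rel=4, running sum=33
CG = 33

33


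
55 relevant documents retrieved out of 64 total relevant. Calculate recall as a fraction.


Recall = retrieved_relevant / total_relevant
= 55 / 64
= 55 / (55 + 9)
= 55/64

55/64


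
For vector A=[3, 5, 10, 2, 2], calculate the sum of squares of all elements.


|A|^2 = sum of squared components
A[0]^2 = 3^2 = 9
A[1]^2 = 5^2 = 25
A[2]^2 = 10^2 = 100
A[3]^2 = 2^2 = 4
A[4]^2 = 2^2 = 4
Sum = 9 + 25 + 100 + 4 + 4 = 142

142


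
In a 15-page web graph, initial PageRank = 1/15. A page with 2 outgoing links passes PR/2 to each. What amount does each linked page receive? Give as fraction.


Initial PR = 1/15 = 1/15
Outlinks = 2
Contribution per link = PR / outlinks
= 1/15 / 2
= 1/30

1/30


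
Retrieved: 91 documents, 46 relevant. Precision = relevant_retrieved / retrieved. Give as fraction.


Precision = relevant_retrieved / total_retrieved
= 46 / 91
= 46 / (46 + 45)
= 46/91

46/91


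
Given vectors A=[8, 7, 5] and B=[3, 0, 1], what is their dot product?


Dot product = sum of element-wise products
A[0]*B[0] = 8*3 = 24
A[1]*B[1] = 7*0 = 0
A[2]*B[2] = 5*1 = 5
Sum = 24 + 0 + 5 = 29

29


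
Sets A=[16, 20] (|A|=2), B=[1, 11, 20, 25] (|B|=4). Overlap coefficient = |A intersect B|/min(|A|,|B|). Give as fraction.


A intersect B = [20]
|A intersect B| = 1
min(|A|, |B|) = min(2, 4) = 2
Overlap = 1 / 2 = 1/2

1/2


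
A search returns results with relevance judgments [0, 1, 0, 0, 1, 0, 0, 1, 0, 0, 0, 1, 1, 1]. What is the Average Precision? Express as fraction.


Computing P@k for each relevant position:
Position 1: not relevant
Position 2: relevant, P@2 = 1/2 = 1/2
Position 3: not relevant
Position 4: not relevant
Position 5: relevant, P@5 = 2/5 = 2/5
Position 6: not relevant
Position 7: not relevant
Position 8: relevant, P@8 = 3/8 = 3/8
Position 9: not relevant
Position 10: not relevant
Position 11: not relevant
Position 12: relevant, P@12 = 4/12 = 1/3
Position 13: relevant, P@13 = 5/13 = 5/13
Position 14: relevant, P@14 = 6/14 = 3/7
Sum of P@k = 1/2 + 2/5 + 3/8 + 1/3 + 5/13 + 3/7 = 26443/10920
AP = 26443/10920 / 6 = 26443/65520

26443/65520


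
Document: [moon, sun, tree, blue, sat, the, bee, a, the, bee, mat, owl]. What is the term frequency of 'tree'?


Document has 12 words
Scanning for 'tree':
Found at positions: [2]
Count = 1

1


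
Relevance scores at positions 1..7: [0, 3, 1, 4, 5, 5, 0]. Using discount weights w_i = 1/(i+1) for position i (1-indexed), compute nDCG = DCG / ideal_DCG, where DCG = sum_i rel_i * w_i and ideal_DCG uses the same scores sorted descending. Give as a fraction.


Position discount weights w_i = 1/(i+1) for i=1..7:
Weights = [1/2, 1/3, 1/4, 1/5, 1/6, 1/7, 1/8]
Actual relevance: [0, 3, 1, 4, 5, 5, 0]
DCG = 0/2 + 3/3 + 1/4 + 4/5 + 5/6 + 5/7 + 0/8 = 1511/420
Ideal relevance (sorted desc): [5, 5, 4, 3, 1, 0, 0]
Ideal DCG = 5/2 + 5/3 + 4/4 + 3/5 + 1/6 + 0/7 + 0/8 = 89/15
nDCG = DCG / ideal_DCG = 1511/420 / 89/15 = 1511/2492

1511/2492


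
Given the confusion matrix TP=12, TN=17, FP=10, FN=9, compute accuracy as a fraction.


Accuracy = (TP + TN) / (TP + TN + FP + FN)
TP + TN = 12 + 17 = 29
Total = 12 + 17 + 10 + 9 = 48
Accuracy = 29 / 48 = 29/48

29/48


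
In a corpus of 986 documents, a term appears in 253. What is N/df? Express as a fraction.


IDF ratio = N / df
= 986 / 253
= 986/253

986/253


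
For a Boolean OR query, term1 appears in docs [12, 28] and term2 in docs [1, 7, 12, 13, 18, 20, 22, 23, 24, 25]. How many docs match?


Boolean OR: find union of posting lists
term1 docs: [12, 28]
term2 docs: [1, 7, 12, 13, 18, 20, 22, 23, 24, 25]
Union: [1, 7, 12, 13, 18, 20, 22, 23, 24, 25, 28]
|union| = 11

11


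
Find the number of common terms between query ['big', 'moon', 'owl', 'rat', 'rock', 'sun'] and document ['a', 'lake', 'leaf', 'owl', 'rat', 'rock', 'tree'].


Query terms: ['big', 'moon', 'owl', 'rat', 'rock', 'sun']
Document terms: ['a', 'lake', 'leaf', 'owl', 'rat', 'rock', 'tree']
Common terms: ['owl', 'rat', 'rock']
Overlap count = 3

3


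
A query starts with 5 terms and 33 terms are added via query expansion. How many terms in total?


Original terms: 5
Expansion terms: 33
Total = 5 + 33 = 38

38


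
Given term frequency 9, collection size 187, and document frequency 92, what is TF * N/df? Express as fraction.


TF * (N/df)
= 9 * (187/92)
= 9 * 187/92
= 1683/92

1683/92


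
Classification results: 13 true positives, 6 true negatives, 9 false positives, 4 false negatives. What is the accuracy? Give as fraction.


Accuracy = (TP + TN) / (TP + TN + FP + FN)
TP + TN = 13 + 6 = 19
Total = 13 + 6 + 9 + 4 = 32
Accuracy = 19 / 32 = 19/32

19/32


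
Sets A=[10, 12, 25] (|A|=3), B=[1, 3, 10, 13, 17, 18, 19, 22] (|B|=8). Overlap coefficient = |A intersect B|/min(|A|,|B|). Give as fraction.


A intersect B = [10]
|A intersect B| = 1
min(|A|, |B|) = min(3, 8) = 3
Overlap = 1 / 3 = 1/3

1/3


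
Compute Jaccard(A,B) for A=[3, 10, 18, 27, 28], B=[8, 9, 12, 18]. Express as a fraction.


A intersect B = [18]
|A intersect B| = 1
A union B = [3, 8, 9, 10, 12, 18, 27, 28]
|A union B| = 8
Jaccard = 1/8 = 1/8

1/8


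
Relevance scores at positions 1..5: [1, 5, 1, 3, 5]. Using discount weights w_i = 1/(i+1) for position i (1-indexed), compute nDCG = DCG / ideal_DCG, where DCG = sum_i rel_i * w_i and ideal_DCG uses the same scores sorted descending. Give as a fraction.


Position discount weights w_i = 1/(i+1) for i=1..5:
Weights = [1/2, 1/3, 1/4, 1/5, 1/6]
Actual relevance: [1, 5, 1, 3, 5]
DCG = 1/2 + 5/3 + 1/4 + 3/5 + 5/6 = 77/20
Ideal relevance (sorted desc): [5, 5, 3, 1, 1]
Ideal DCG = 5/2 + 5/3 + 3/4 + 1/5 + 1/6 = 317/60
nDCG = DCG / ideal_DCG = 77/20 / 317/60 = 231/317

231/317


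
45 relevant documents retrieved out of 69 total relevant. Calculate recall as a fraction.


Recall = retrieved_relevant / total_relevant
= 45 / 69
= 45 / (45 + 24)
= 15/23

15/23


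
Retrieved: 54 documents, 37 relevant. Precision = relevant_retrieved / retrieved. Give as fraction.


Precision = relevant_retrieved / total_retrieved
= 37 / 54
= 37 / (37 + 17)
= 37/54

37/54


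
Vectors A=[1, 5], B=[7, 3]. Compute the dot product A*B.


Dot product = sum of element-wise products
A[0]*B[0] = 1*7 = 7
A[1]*B[1] = 5*3 = 15
Sum = 7 + 15 = 22

22


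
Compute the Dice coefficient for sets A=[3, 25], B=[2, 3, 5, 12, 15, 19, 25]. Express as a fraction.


A intersect B = [3, 25]
|A intersect B| = 2
|A| = 2, |B| = 7
Dice = 2*2 / (2+7)
= 4 / 9 = 4/9

4/9


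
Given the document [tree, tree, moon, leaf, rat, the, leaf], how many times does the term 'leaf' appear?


Document has 7 words
Scanning for 'leaf':
Found at positions: [3, 6]
Count = 2

2


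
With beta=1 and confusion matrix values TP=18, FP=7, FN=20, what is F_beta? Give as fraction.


P = TP/(TP+FP) = 18/25 = 18/25
R = TP/(TP+FN) = 18/38 = 9/19
beta^2 = 1^2 = 1
(1 + beta^2) = 2
Numerator = (1+beta^2)*P*R = 324/475
Denominator = beta^2*P + R = 18/25 + 9/19 = 567/475
F_beta = 4/7

4/7


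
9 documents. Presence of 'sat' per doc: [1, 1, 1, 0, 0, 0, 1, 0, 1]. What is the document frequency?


Checking each document for 'sat':
Doc 1: present
Doc 2: present
Doc 3: present
Doc 4: absent
Doc 5: absent
Doc 6: absent
Doc 7: present
Doc 8: absent
Doc 9: present
df = sum of presences = 1 + 1 + 1 + 0 + 0 + 0 + 1 + 0 + 1 = 5

5


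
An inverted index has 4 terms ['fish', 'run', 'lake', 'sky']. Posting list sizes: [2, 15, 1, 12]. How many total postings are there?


Summing posting list sizes:
'fish': 2 postings
'run': 15 postings
'lake': 1 postings
'sky': 12 postings
Total = 2 + 15 + 1 + 12 = 30

30


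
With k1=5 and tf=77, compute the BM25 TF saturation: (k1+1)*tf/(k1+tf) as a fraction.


BM25 TF component = (k1+1)*tf / (k1+tf)
k1 = 5, tf = 77
Numerator = (5+1)*77 = 462
Denominator = 5 + 77 = 82
= 462/82 = 231/41

231/41


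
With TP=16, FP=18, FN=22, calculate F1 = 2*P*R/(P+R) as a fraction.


F1 = 2 * P * R / (P + R)
P = TP/(TP+FP) = 16/34 = 8/17
R = TP/(TP+FN) = 16/38 = 8/19
2 * P * R = 2 * 8/17 * 8/19 = 128/323
P + R = 8/17 + 8/19 = 288/323
F1 = 128/323 / 288/323 = 4/9

4/9


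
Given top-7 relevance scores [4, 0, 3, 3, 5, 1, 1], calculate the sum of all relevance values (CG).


Cumulative Gain = sum of relevance scores
Position 1: rel=4, running sum=4
Position 2: rel=0, running sum=4
Position 3: rel=3, running sum=7
Position 4: rel=3, running sum=10
Position 5: rel=5, running sum=15
Position 6: rel=1, running sum=16
Position 7: rel=1, running sum=17
CG = 17

17


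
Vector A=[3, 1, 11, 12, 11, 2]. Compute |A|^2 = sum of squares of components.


|A|^2 = sum of squared components
A[0]^2 = 3^2 = 9
A[1]^2 = 1^2 = 1
A[2]^2 = 11^2 = 121
A[3]^2 = 12^2 = 144
A[4]^2 = 11^2 = 121
A[5]^2 = 2^2 = 4
Sum = 9 + 1 + 121 + 144 + 121 + 4 = 400

400


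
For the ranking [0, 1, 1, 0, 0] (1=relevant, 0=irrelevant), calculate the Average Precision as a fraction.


Computing P@k for each relevant position:
Position 1: not relevant
Position 2: relevant, P@2 = 1/2 = 1/2
Position 3: relevant, P@3 = 2/3 = 2/3
Position 4: not relevant
Position 5: not relevant
Sum of P@k = 1/2 + 2/3 = 7/6
AP = 7/6 / 2 = 7/12

7/12


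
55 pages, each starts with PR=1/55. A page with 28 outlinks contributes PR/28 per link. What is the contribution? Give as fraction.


Initial PR = 1/55 = 1/55
Outlinks = 28
Contribution per link = PR / outlinks
= 1/55 / 28
= 1/1540

1/1540


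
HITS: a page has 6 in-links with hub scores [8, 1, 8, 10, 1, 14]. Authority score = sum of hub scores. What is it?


Authority = sum of hub scores of in-linkers
In-link 1: hub score = 8
In-link 2: hub score = 1
In-link 3: hub score = 8
In-link 4: hub score = 10
In-link 5: hub score = 1
In-link 6: hub score = 14
Authority = 8 + 1 + 8 + 10 + 1 + 14 = 42

42


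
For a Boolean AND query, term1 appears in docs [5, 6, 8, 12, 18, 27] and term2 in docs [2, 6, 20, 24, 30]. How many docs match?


Boolean AND: find intersection of posting lists
term1 docs: [5, 6, 8, 12, 18, 27]
term2 docs: [2, 6, 20, 24, 30]
Intersection: [6]
|intersection| = 1

1


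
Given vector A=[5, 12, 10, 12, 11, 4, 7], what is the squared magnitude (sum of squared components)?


|A|^2 = sum of squared components
A[0]^2 = 5^2 = 25
A[1]^2 = 12^2 = 144
A[2]^2 = 10^2 = 100
A[3]^2 = 12^2 = 144
A[4]^2 = 11^2 = 121
A[5]^2 = 4^2 = 16
A[6]^2 = 7^2 = 49
Sum = 25 + 144 + 100 + 144 + 121 + 16 + 49 = 599

599


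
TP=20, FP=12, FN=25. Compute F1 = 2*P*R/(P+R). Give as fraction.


F1 = 2 * P * R / (P + R)
P = TP/(TP+FP) = 20/32 = 5/8
R = TP/(TP+FN) = 20/45 = 4/9
2 * P * R = 2 * 5/8 * 4/9 = 5/9
P + R = 5/8 + 4/9 = 77/72
F1 = 5/9 / 77/72 = 40/77

40/77


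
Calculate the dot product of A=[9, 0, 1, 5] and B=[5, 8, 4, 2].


Dot product = sum of element-wise products
A[0]*B[0] = 9*5 = 45
A[1]*B[1] = 0*8 = 0
A[2]*B[2] = 1*4 = 4
A[3]*B[3] = 5*2 = 10
Sum = 45 + 0 + 4 + 10 = 59

59


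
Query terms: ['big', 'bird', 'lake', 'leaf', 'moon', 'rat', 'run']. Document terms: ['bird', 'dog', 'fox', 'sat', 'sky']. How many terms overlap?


Query terms: ['big', 'bird', 'lake', 'leaf', 'moon', 'rat', 'run']
Document terms: ['bird', 'dog', 'fox', 'sat', 'sky']
Common terms: ['bird']
Overlap count = 1

1


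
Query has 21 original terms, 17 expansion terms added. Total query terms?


Original terms: 21
Expansion terms: 17
Total = 21 + 17 = 38

38


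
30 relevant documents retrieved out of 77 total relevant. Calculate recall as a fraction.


Recall = retrieved_relevant / total_relevant
= 30 / 77
= 30 / (30 + 47)
= 30/77

30/77


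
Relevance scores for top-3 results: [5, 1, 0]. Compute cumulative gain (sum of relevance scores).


Cumulative Gain = sum of relevance scores
Position 1: rel=5, running sum=5
Position 2: rel=1, running sum=6
Position 3: rel=0, running sum=6
CG = 6

6


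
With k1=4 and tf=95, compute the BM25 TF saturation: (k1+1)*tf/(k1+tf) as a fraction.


BM25 TF component = (k1+1)*tf / (k1+tf)
k1 = 4, tf = 95
Numerator = (4+1)*95 = 475
Denominator = 4 + 95 = 99
= 475/99 = 475/99

475/99


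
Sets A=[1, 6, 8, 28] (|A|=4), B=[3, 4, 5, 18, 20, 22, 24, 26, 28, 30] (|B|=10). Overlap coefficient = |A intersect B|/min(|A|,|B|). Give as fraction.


A intersect B = [28]
|A intersect B| = 1
min(|A|, |B|) = min(4, 10) = 4
Overlap = 1 / 4 = 1/4

1/4


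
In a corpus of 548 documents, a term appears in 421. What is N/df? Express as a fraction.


IDF ratio = N / df
= 548 / 421
= 548/421

548/421


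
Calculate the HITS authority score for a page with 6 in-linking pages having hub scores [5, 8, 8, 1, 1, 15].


Authority = sum of hub scores of in-linkers
In-link 1: hub score = 5
In-link 2: hub score = 8
In-link 3: hub score = 8
In-link 4: hub score = 1
In-link 5: hub score = 1
In-link 6: hub score = 15
Authority = 5 + 8 + 8 + 1 + 1 + 15 = 38

38


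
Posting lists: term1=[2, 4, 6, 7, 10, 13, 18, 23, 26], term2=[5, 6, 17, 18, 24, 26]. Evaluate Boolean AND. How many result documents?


Boolean AND: find intersection of posting lists
term1 docs: [2, 4, 6, 7, 10, 13, 18, 23, 26]
term2 docs: [5, 6, 17, 18, 24, 26]
Intersection: [6, 18, 26]
|intersection| = 3

3


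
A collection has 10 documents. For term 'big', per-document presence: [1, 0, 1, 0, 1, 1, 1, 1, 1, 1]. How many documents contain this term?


Checking each document for 'big':
Doc 1: present
Doc 2: absent
Doc 3: present
Doc 4: absent
Doc 5: present
Doc 6: present
Doc 7: present
Doc 8: present
Doc 9: present
Doc 10: present
df = sum of presences = 1 + 0 + 1 + 0 + 1 + 1 + 1 + 1 + 1 + 1 = 8

8


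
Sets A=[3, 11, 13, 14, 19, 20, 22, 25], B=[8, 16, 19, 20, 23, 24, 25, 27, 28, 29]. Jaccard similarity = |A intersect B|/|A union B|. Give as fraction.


A intersect B = [19, 20, 25]
|A intersect B| = 3
A union B = [3, 8, 11, 13, 14, 16, 19, 20, 22, 23, 24, 25, 27, 28, 29]
|A union B| = 15
Jaccard = 3/15 = 1/5

1/5


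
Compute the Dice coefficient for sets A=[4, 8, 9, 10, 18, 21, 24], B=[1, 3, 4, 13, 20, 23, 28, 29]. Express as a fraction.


A intersect B = [4]
|A intersect B| = 1
|A| = 7, |B| = 8
Dice = 2*1 / (7+8)
= 2 / 15 = 2/15

2/15


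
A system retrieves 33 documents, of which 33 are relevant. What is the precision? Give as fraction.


Precision = relevant_retrieved / total_retrieved
= 33 / 33
= 33 / (33 + 0)
= 1

1


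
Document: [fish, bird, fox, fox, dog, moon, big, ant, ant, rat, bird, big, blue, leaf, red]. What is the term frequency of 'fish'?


Document has 15 words
Scanning for 'fish':
Found at positions: [0]
Count = 1

1


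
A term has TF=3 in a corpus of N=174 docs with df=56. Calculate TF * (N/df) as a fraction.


TF * (N/df)
= 3 * (174/56)
= 3 * 87/28
= 261/28

261/28


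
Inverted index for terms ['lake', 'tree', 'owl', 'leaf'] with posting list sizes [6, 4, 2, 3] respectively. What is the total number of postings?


Summing posting list sizes:
'lake': 6 postings
'tree': 4 postings
'owl': 2 postings
'leaf': 3 postings
Total = 6 + 4 + 2 + 3 = 15

15


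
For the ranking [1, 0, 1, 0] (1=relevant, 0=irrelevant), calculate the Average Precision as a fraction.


Computing P@k for each relevant position:
Position 1: relevant, P@1 = 1/1 = 1
Position 2: not relevant
Position 3: relevant, P@3 = 2/3 = 2/3
Position 4: not relevant
Sum of P@k = 1 + 2/3 = 5/3
AP = 5/3 / 2 = 5/6

5/6


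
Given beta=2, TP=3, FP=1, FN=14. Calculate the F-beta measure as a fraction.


P = TP/(TP+FP) = 3/4 = 3/4
R = TP/(TP+FN) = 3/17 = 3/17
beta^2 = 2^2 = 4
(1 + beta^2) = 5
Numerator = (1+beta^2)*P*R = 45/68
Denominator = beta^2*P + R = 3 + 3/17 = 54/17
F_beta = 5/24

5/24


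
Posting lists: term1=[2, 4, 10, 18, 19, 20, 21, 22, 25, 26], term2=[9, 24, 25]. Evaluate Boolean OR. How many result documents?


Boolean OR: find union of posting lists
term1 docs: [2, 4, 10, 18, 19, 20, 21, 22, 25, 26]
term2 docs: [9, 24, 25]
Union: [2, 4, 9, 10, 18, 19, 20, 21, 22, 24, 25, 26]
|union| = 12

12


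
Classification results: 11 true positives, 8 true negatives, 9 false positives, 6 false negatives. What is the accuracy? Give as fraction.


Accuracy = (TP + TN) / (TP + TN + FP + FN)
TP + TN = 11 + 8 = 19
Total = 11 + 8 + 9 + 6 = 34
Accuracy = 19 / 34 = 19/34

19/34


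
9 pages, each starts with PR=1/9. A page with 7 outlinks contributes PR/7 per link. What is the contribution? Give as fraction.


Initial PR = 1/9 = 1/9
Outlinks = 7
Contribution per link = PR / outlinks
= 1/9 / 7
= 1/63

1/63


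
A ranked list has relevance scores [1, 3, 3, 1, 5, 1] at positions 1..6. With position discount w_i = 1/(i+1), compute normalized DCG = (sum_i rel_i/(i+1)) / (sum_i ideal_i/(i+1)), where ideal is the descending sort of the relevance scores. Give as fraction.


Position discount weights w_i = 1/(i+1) for i=1..6:
Weights = [1/2, 1/3, 1/4, 1/5, 1/6, 1/7]
Actual relevance: [1, 3, 3, 1, 5, 1]
DCG = 1/2 + 3/3 + 3/4 + 1/5 + 5/6 + 1/7 = 1439/420
Ideal relevance (sorted desc): [5, 3, 3, 1, 1, 1]
Ideal DCG = 5/2 + 3/3 + 3/4 + 1/5 + 1/6 + 1/7 = 1999/420
nDCG = DCG / ideal_DCG = 1439/420 / 1999/420 = 1439/1999

1439/1999


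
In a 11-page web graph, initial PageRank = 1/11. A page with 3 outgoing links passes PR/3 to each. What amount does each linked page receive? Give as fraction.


Initial PR = 1/11 = 1/11
Outlinks = 3
Contribution per link = PR / outlinks
= 1/11 / 3
= 1/33

1/33


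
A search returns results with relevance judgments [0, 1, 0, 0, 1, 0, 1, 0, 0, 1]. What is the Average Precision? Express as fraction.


Computing P@k for each relevant position:
Position 1: not relevant
Position 2: relevant, P@2 = 1/2 = 1/2
Position 3: not relevant
Position 4: not relevant
Position 5: relevant, P@5 = 2/5 = 2/5
Position 6: not relevant
Position 7: relevant, P@7 = 3/7 = 3/7
Position 8: not relevant
Position 9: not relevant
Position 10: relevant, P@10 = 4/10 = 2/5
Sum of P@k = 1/2 + 2/5 + 3/7 + 2/5 = 121/70
AP = 121/70 / 4 = 121/280

121/280


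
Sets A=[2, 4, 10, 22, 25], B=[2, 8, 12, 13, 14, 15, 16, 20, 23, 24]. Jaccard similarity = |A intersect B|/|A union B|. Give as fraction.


A intersect B = [2]
|A intersect B| = 1
A union B = [2, 4, 8, 10, 12, 13, 14, 15, 16, 20, 22, 23, 24, 25]
|A union B| = 14
Jaccard = 1/14 = 1/14

1/14


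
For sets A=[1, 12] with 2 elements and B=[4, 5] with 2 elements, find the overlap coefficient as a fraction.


A intersect B = []
|A intersect B| = 0
min(|A|, |B|) = min(2, 2) = 2
Overlap = 0 / 2 = 0

0


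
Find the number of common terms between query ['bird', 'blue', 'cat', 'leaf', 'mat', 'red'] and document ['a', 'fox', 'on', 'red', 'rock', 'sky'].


Query terms: ['bird', 'blue', 'cat', 'leaf', 'mat', 'red']
Document terms: ['a', 'fox', 'on', 'red', 'rock', 'sky']
Common terms: ['red']
Overlap count = 1

1


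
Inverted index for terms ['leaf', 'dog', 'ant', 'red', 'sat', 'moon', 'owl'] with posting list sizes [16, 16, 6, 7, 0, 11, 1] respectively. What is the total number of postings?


Summing posting list sizes:
'leaf': 16 postings
'dog': 16 postings
'ant': 6 postings
'red': 7 postings
'sat': 0 postings
'moon': 11 postings
'owl': 1 postings
Total = 16 + 16 + 6 + 7 + 0 + 11 + 1 = 57

57


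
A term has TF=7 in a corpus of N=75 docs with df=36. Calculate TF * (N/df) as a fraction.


TF * (N/df)
= 7 * (75/36)
= 7 * 25/12
= 175/12

175/12


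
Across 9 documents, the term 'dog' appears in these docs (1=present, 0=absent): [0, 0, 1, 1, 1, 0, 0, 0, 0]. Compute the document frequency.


Checking each document for 'dog':
Doc 1: absent
Doc 2: absent
Doc 3: present
Doc 4: present
Doc 5: present
Doc 6: absent
Doc 7: absent
Doc 8: absent
Doc 9: absent
df = sum of presences = 0 + 0 + 1 + 1 + 1 + 0 + 0 + 0 + 0 = 3

3


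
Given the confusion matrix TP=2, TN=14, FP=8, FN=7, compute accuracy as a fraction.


Accuracy = (TP + TN) / (TP + TN + FP + FN)
TP + TN = 2 + 14 = 16
Total = 2 + 14 + 8 + 7 = 31
Accuracy = 16 / 31 = 16/31

16/31


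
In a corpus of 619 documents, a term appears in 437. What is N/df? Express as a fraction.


IDF ratio = N / df
= 619 / 437
= 619/437

619/437


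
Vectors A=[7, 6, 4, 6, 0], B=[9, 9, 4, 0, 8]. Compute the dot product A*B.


Dot product = sum of element-wise products
A[0]*B[0] = 7*9 = 63
A[1]*B[1] = 6*9 = 54
A[2]*B[2] = 4*4 = 16
A[3]*B[3] = 6*0 = 0
A[4]*B[4] = 0*8 = 0
Sum = 63 + 54 + 16 + 0 + 0 = 133

133


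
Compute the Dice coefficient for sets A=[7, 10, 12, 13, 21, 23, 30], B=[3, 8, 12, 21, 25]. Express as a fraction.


A intersect B = [12, 21]
|A intersect B| = 2
|A| = 7, |B| = 5
Dice = 2*2 / (7+5)
= 4 / 12 = 1/3

1/3


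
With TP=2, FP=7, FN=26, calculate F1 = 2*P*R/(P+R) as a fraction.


F1 = 2 * P * R / (P + R)
P = TP/(TP+FP) = 2/9 = 2/9
R = TP/(TP+FN) = 2/28 = 1/14
2 * P * R = 2 * 2/9 * 1/14 = 2/63
P + R = 2/9 + 1/14 = 37/126
F1 = 2/63 / 37/126 = 4/37

4/37


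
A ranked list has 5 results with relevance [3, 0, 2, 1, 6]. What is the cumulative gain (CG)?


Cumulative Gain = sum of relevance scores
Position 1: rel=3, running sum=3
Position 2: rel=0, running sum=3
Position 3: rel=2, running sum=5
Position 4: rel=1, running sum=6
Position 5: rel=6, running sum=12
CG = 12

12


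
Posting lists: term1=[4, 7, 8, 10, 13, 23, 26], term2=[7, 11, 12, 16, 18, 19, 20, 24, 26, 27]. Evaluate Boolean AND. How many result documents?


Boolean AND: find intersection of posting lists
term1 docs: [4, 7, 8, 10, 13, 23, 26]
term2 docs: [7, 11, 12, 16, 18, 19, 20, 24, 26, 27]
Intersection: [7, 26]
|intersection| = 2

2


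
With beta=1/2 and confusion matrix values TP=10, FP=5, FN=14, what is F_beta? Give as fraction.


P = TP/(TP+FP) = 10/15 = 2/3
R = TP/(TP+FN) = 10/24 = 5/12
beta^2 = 1/2^2 = 1/4
(1 + beta^2) = 5/4
Numerator = (1+beta^2)*P*R = 25/72
Denominator = beta^2*P + R = 1/6 + 5/12 = 7/12
F_beta = 25/42

25/42


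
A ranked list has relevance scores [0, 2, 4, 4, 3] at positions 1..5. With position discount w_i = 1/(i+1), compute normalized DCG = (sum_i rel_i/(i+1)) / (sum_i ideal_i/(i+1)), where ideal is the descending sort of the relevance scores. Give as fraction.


Position discount weights w_i = 1/(i+1) for i=1..5:
Weights = [1/2, 1/3, 1/4, 1/5, 1/6]
Actual relevance: [0, 2, 4, 4, 3]
DCG = 0/2 + 2/3 + 4/4 + 4/5 + 3/6 = 89/30
Ideal relevance (sorted desc): [4, 4, 3, 2, 0]
Ideal DCG = 4/2 + 4/3 + 3/4 + 2/5 + 0/6 = 269/60
nDCG = DCG / ideal_DCG = 89/30 / 269/60 = 178/269

178/269


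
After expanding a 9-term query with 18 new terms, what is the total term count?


Original terms: 9
Expansion terms: 18
Total = 9 + 18 = 27

27


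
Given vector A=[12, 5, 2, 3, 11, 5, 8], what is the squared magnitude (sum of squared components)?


|A|^2 = sum of squared components
A[0]^2 = 12^2 = 144
A[1]^2 = 5^2 = 25
A[2]^2 = 2^2 = 4
A[3]^2 = 3^2 = 9
A[4]^2 = 11^2 = 121
A[5]^2 = 5^2 = 25
A[6]^2 = 8^2 = 64
Sum = 144 + 25 + 4 + 9 + 121 + 25 + 64 = 392

392


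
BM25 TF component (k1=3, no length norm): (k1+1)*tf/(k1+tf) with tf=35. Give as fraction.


BM25 TF component = (k1+1)*tf / (k1+tf)
k1 = 3, tf = 35
Numerator = (3+1)*35 = 140
Denominator = 3 + 35 = 38
= 140/38 = 70/19

70/19


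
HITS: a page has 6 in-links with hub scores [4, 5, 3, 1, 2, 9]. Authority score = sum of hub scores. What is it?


Authority = sum of hub scores of in-linkers
In-link 1: hub score = 4
In-link 2: hub score = 5
In-link 3: hub score = 3
In-link 4: hub score = 1
In-link 5: hub score = 2
In-link 6: hub score = 9
Authority = 4 + 5 + 3 + 1 + 2 + 9 = 24

24


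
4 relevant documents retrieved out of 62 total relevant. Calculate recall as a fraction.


Recall = retrieved_relevant / total_relevant
= 4 / 62
= 4 / (4 + 58)
= 2/31

2/31


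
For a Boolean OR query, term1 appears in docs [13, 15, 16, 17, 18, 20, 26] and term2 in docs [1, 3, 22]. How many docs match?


Boolean OR: find union of posting lists
term1 docs: [13, 15, 16, 17, 18, 20, 26]
term2 docs: [1, 3, 22]
Union: [1, 3, 13, 15, 16, 17, 18, 20, 22, 26]
|union| = 10

10


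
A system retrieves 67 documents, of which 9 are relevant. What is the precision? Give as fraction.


Precision = relevant_retrieved / total_retrieved
= 9 / 67
= 9 / (9 + 58)
= 9/67

9/67


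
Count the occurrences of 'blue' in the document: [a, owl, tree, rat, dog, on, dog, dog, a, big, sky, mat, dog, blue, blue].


Document has 15 words
Scanning for 'blue':
Found at positions: [13, 14]
Count = 2

2


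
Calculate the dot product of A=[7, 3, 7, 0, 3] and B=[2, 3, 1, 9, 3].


Dot product = sum of element-wise products
A[0]*B[0] = 7*2 = 14
A[1]*B[1] = 3*3 = 9
A[2]*B[2] = 7*1 = 7
A[3]*B[3] = 0*9 = 0
A[4]*B[4] = 3*3 = 9
Sum = 14 + 9 + 7 + 0 + 9 = 39

39


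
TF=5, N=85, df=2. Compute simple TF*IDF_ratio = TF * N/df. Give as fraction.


TF * (N/df)
= 5 * (85/2)
= 5 * 85/2
= 425/2

425/2


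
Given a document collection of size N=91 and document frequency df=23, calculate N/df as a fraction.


IDF ratio = N / df
= 91 / 23
= 91/23

91/23


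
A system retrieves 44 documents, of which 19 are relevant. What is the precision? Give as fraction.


Precision = relevant_retrieved / total_retrieved
= 19 / 44
= 19 / (19 + 25)
= 19/44

19/44


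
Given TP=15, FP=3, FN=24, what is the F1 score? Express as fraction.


F1 = 2 * P * R / (P + R)
P = TP/(TP+FP) = 15/18 = 5/6
R = TP/(TP+FN) = 15/39 = 5/13
2 * P * R = 2 * 5/6 * 5/13 = 25/39
P + R = 5/6 + 5/13 = 95/78
F1 = 25/39 / 95/78 = 10/19

10/19


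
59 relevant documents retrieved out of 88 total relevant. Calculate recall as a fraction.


Recall = retrieved_relevant / total_relevant
= 59 / 88
= 59 / (59 + 29)
= 59/88

59/88


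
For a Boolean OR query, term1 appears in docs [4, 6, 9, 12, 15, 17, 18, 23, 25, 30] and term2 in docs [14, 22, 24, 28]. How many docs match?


Boolean OR: find union of posting lists
term1 docs: [4, 6, 9, 12, 15, 17, 18, 23, 25, 30]
term2 docs: [14, 22, 24, 28]
Union: [4, 6, 9, 12, 14, 15, 17, 18, 22, 23, 24, 25, 28, 30]
|union| = 14

14


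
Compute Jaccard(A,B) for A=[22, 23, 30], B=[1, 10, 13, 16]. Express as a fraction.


A intersect B = []
|A intersect B| = 0
A union B = [1, 10, 13, 16, 22, 23, 30]
|A union B| = 7
Jaccard = 0/7 = 0

0


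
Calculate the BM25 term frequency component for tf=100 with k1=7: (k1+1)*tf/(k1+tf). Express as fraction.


BM25 TF component = (k1+1)*tf / (k1+tf)
k1 = 7, tf = 100
Numerator = (7+1)*100 = 800
Denominator = 7 + 100 = 107
= 800/107 = 800/107

800/107


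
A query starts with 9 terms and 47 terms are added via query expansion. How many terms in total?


Original terms: 9
Expansion terms: 47
Total = 9 + 47 = 56

56


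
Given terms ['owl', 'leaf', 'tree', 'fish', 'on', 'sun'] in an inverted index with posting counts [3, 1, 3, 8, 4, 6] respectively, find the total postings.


Summing posting list sizes:
'owl': 3 postings
'leaf': 1 postings
'tree': 3 postings
'fish': 8 postings
'on': 4 postings
'sun': 6 postings
Total = 3 + 1 + 3 + 8 + 4 + 6 = 25

25


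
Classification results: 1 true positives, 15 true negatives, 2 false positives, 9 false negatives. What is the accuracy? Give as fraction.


Accuracy = (TP + TN) / (TP + TN + FP + FN)
TP + TN = 1 + 15 = 16
Total = 1 + 15 + 2 + 9 = 27
Accuracy = 16 / 27 = 16/27

16/27


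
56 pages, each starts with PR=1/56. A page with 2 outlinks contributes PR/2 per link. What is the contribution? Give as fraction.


Initial PR = 1/56 = 1/56
Outlinks = 2
Contribution per link = PR / outlinks
= 1/56 / 2
= 1/112

1/112


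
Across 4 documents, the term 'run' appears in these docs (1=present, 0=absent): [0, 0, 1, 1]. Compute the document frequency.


Checking each document for 'run':
Doc 1: absent
Doc 2: absent
Doc 3: present
Doc 4: present
df = sum of presences = 0 + 0 + 1 + 1 = 2

2


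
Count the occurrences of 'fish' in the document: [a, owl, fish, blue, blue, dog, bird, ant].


Document has 8 words
Scanning for 'fish':
Found at positions: [2]
Count = 1

1


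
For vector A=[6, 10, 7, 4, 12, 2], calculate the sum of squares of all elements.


|A|^2 = sum of squared components
A[0]^2 = 6^2 = 36
A[1]^2 = 10^2 = 100
A[2]^2 = 7^2 = 49
A[3]^2 = 4^2 = 16
A[4]^2 = 12^2 = 144
A[5]^2 = 2^2 = 4
Sum = 36 + 100 + 49 + 16 + 144 + 4 = 349

349


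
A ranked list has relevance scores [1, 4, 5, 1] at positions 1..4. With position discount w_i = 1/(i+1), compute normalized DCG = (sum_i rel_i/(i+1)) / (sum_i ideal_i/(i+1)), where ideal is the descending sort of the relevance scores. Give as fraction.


Position discount weights w_i = 1/(i+1) for i=1..4:
Weights = [1/2, 1/3, 1/4, 1/5]
Actual relevance: [1, 4, 5, 1]
DCG = 1/2 + 4/3 + 5/4 + 1/5 = 197/60
Ideal relevance (sorted desc): [5, 4, 1, 1]
Ideal DCG = 5/2 + 4/3 + 1/4 + 1/5 = 257/60
nDCG = DCG / ideal_DCG = 197/60 / 257/60 = 197/257

197/257


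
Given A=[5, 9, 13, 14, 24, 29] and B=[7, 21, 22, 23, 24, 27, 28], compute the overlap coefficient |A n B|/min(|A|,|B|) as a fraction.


A intersect B = [24]
|A intersect B| = 1
min(|A|, |B|) = min(6, 7) = 6
Overlap = 1 / 6 = 1/6

1/6


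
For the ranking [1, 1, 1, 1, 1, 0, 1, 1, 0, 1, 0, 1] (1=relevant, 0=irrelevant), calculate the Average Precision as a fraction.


Computing P@k for each relevant position:
Position 1: relevant, P@1 = 1/1 = 1
Position 2: relevant, P@2 = 2/2 = 1
Position 3: relevant, P@3 = 3/3 = 1
Position 4: relevant, P@4 = 4/4 = 1
Position 5: relevant, P@5 = 5/5 = 1
Position 6: not relevant
Position 7: relevant, P@7 = 6/7 = 6/7
Position 8: relevant, P@8 = 7/8 = 7/8
Position 9: not relevant
Position 10: relevant, P@10 = 8/10 = 4/5
Position 11: not relevant
Position 12: relevant, P@12 = 9/12 = 3/4
Sum of P@k = 1 + 1 + 1 + 1 + 1 + 6/7 + 7/8 + 4/5 + 3/4 = 2319/280
AP = 2319/280 / 9 = 773/840

773/840


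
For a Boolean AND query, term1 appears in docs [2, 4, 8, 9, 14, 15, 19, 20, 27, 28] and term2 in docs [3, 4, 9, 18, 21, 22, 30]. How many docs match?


Boolean AND: find intersection of posting lists
term1 docs: [2, 4, 8, 9, 14, 15, 19, 20, 27, 28]
term2 docs: [3, 4, 9, 18, 21, 22, 30]
Intersection: [4, 9]
|intersection| = 2

2


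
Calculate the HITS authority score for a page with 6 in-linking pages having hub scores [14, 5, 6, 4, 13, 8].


Authority = sum of hub scores of in-linkers
In-link 1: hub score = 14
In-link 2: hub score = 5
In-link 3: hub score = 6
In-link 4: hub score = 4
In-link 5: hub score = 13
In-link 6: hub score = 8
Authority = 14 + 5 + 6 + 4 + 13 + 8 = 50

50


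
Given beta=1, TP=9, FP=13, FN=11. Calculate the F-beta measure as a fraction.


P = TP/(TP+FP) = 9/22 = 9/22
R = TP/(TP+FN) = 9/20 = 9/20
beta^2 = 1^2 = 1
(1 + beta^2) = 2
Numerator = (1+beta^2)*P*R = 81/220
Denominator = beta^2*P + R = 9/22 + 9/20 = 189/220
F_beta = 3/7

3/7


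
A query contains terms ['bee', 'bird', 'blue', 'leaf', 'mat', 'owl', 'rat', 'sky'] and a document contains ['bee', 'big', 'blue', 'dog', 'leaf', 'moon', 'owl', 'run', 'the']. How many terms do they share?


Query terms: ['bee', 'bird', 'blue', 'leaf', 'mat', 'owl', 'rat', 'sky']
Document terms: ['bee', 'big', 'blue', 'dog', 'leaf', 'moon', 'owl', 'run', 'the']
Common terms: ['bee', 'blue', 'leaf', 'owl']
Overlap count = 4

4


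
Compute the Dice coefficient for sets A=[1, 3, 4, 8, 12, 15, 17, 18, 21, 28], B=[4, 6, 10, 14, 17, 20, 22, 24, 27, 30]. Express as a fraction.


A intersect B = [4, 17]
|A intersect B| = 2
|A| = 10, |B| = 10
Dice = 2*2 / (10+10)
= 4 / 20 = 1/5

1/5


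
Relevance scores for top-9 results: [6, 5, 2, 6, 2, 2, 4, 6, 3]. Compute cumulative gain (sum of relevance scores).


Cumulative Gain = sum of relevance scores
Position 1: rel=6, running sum=6
Position 2: rel=5, running sum=11
Position 3: rel=2, running sum=13
Position 4: rel=6, running sum=19
Position 5: rel=2, running sum=21
Position 6: rel=2, running sum=23
Position 7: rel=4, running sum=27
Position 8: rel=6, running sum=33
Position 9: rel=3, running sum=36
CG = 36

36


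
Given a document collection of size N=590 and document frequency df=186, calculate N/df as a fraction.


IDF ratio = N / df
= 590 / 186
= 295/93

295/93


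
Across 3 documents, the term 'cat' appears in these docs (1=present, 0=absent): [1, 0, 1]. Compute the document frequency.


Checking each document for 'cat':
Doc 1: present
Doc 2: absent
Doc 3: present
df = sum of presences = 1 + 0 + 1 = 2

2


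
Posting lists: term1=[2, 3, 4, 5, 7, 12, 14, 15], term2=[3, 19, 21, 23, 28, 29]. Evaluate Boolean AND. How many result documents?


Boolean AND: find intersection of posting lists
term1 docs: [2, 3, 4, 5, 7, 12, 14, 15]
term2 docs: [3, 19, 21, 23, 28, 29]
Intersection: [3]
|intersection| = 1

1


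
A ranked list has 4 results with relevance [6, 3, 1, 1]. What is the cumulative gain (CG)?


Cumulative Gain = sum of relevance scores
Position 1: rel=6, running sum=6
Position 2: rel=3, running sum=9
Position 3: rel=1, running sum=10
Position 4: rel=1, running sum=11
CG = 11

11


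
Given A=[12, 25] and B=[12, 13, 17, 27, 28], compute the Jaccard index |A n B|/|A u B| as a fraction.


A intersect B = [12]
|A intersect B| = 1
A union B = [12, 13, 17, 25, 27, 28]
|A union B| = 6
Jaccard = 1/6 = 1/6

1/6


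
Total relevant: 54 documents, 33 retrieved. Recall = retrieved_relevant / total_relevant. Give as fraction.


Recall = retrieved_relevant / total_relevant
= 33 / 54
= 33 / (33 + 21)
= 11/18

11/18


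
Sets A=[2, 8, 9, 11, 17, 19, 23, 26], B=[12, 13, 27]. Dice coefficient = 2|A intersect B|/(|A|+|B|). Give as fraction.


A intersect B = []
|A intersect B| = 0
|A| = 8, |B| = 3
Dice = 2*0 / (8+3)
= 0 / 11 = 0

0


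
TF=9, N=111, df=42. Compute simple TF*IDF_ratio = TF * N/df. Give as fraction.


TF * (N/df)
= 9 * (111/42)
= 9 * 37/14
= 333/14

333/14


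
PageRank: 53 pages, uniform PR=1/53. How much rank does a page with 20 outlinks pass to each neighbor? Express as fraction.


Initial PR = 1/53 = 1/53
Outlinks = 20
Contribution per link = PR / outlinks
= 1/53 / 20
= 1/1060

1/1060
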